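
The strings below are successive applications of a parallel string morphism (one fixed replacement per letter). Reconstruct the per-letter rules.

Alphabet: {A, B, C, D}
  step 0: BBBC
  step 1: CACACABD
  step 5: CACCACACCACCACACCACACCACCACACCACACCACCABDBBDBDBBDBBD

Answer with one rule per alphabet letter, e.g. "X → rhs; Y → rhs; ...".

  step 0 ⇒ step 1: BBBC ⇒ CA·CA·CA·BD
    B ↦ CA
    C ↦ BD
    A ↦ B  (constrained at step 1)
    D ↦ C  (constrained at step 1)

A->B, B->CA, C->BD, D->C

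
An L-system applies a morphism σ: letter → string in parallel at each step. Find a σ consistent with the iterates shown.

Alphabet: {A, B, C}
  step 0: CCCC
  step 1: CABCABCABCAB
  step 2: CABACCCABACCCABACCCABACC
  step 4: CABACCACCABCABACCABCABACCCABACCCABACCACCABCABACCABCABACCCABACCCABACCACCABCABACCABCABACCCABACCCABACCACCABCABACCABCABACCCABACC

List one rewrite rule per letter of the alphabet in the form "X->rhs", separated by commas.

  step 1 ⇒ step 2: CABCABCABCAB ⇒ CAB·AC·C·CAB·AC·C·CAB·AC·C·CAB·AC·C
    A ↦ AC
    B ↦ C
    C ↦ CAB

A->AC, B->C, C->CAB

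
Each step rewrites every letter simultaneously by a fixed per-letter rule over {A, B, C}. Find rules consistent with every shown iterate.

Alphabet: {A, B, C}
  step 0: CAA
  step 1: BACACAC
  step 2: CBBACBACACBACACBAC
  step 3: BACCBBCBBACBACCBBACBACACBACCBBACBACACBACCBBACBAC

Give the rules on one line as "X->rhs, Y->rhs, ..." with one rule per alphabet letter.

  step 2 ⇒ step 3: CBBACBACACBACACBAC ⇒ BAC·CBB·CBB·AC·BAC·CBB·AC·BAC·AC·BAC·CBB·AC·BAC·AC·BAC·CBB·AC·BAC
    A ↦ AC
    B ↦ CBB
    C ↦ BAC

A->AC, B->CBB, C->BAC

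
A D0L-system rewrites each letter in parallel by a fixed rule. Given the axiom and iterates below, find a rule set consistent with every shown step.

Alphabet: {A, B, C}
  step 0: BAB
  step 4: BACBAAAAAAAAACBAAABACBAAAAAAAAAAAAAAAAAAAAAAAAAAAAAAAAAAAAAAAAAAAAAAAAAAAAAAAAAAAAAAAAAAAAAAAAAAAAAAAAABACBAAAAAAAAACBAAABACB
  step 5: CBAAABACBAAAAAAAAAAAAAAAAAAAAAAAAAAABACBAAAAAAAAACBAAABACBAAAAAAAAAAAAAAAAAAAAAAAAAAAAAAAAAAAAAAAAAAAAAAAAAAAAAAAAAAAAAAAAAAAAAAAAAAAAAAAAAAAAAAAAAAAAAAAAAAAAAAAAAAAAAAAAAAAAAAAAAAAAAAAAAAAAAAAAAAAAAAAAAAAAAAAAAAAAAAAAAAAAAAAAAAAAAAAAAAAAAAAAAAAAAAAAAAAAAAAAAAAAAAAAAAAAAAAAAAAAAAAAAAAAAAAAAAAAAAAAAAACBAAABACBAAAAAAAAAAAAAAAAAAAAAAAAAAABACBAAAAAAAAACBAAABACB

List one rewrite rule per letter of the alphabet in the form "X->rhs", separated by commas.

  step 4 ⇒ step 5: BACBAAAAAAAAACBAAABACBAAAAAAAAAAAAAAAAAAAAAAAAAAAAAAAAAAAAAAAAAAAAAAAAAAAAAAAAAAAAAAAAAAAAAAAAAAAAAAAAABACBAAAAAAAAACBAAABACB ⇒ CB·AAA·BA·CB·AAA·AAA·AAA·AAA·AAA·AAA·AAA·AAA·AAA·BA·CB·AAA·AAA·AAA·CB·AAA·BA·CB·AAA·AAA·AAA·AAA·AAA·AAA·AAA·AAA·AAA·AAA·AAA·AAA·AAA·AAA·AAA·AAA·AAA·AAA·AAA·AAA·AAA·AAA·AAA·AAA·AAA·AAA·AAA·AAA·AAA·AAA·AAA·AAA·AAA·AAA·AAA·AAA·AAA·AAA·AAA·AAA·AAA·AAA·AAA·AAA·AAA·AAA·AAA·AAA·AAA·AAA·AAA·AAA·AAA·AAA·AAA·AAA·AAA·AAA·AAA·AAA·AAA·AAA·AAA·AAA·AAA·AAA·AAA·AAA·AAA·AAA·AAA·AAA·AAA·AAA·AAA·AAA·AAA·AAA·AAA·AAA·AAA·CB·AAA·BA·CB·AAA·AAA·AAA·AAA·AAA·AAA·AAA·AAA·AAA·BA·CB·AAA·AAA·AAA·CB·AAA·BA·CB
    A ↦ AAA
    B ↦ CB
    C ↦ BA

A->AAA, B->CB, C->BA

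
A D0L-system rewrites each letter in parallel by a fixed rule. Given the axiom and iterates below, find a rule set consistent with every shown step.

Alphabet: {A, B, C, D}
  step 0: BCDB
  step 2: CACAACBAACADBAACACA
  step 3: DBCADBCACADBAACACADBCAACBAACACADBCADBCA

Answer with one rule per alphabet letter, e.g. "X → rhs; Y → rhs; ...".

  step 2 ⇒ step 3: CACAACBAACADBAACACA ⇒ DB·CA·DB·CA·CA·DB·AA·CA·CA·DB·CA·ACB·AA·CA·CA·DB·CA·DB·CA
    A ↦ CA
    B ↦ AA
    C ↦ DB
    D ↦ ACB

A->CA, B->AA, C->DB, D->ACB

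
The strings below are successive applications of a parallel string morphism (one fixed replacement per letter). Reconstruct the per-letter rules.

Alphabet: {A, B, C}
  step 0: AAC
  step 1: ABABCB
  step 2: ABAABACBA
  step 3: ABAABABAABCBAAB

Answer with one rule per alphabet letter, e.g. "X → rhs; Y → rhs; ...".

  step 2 ⇒ step 3: ABAABACBA ⇒ AB·A·AB·AB·A·AB·CB·A·AB
    A ↦ AB
    B ↦ A
    C ↦ CB

A->AB, B->A, C->CB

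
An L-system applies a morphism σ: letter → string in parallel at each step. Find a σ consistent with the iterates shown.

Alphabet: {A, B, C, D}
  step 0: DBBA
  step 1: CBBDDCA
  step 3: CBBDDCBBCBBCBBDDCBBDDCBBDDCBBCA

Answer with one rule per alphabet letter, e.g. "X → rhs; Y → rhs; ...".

A->CA, B->D, C->CBB, D->CBB

  step 0 ⇒ step 1: DBBA ⇒ CBB·D·D·CA
    A ↦ CA
    B ↦ D
    D ↦ CBB
    C ↦ CBB  (constrained at step 1)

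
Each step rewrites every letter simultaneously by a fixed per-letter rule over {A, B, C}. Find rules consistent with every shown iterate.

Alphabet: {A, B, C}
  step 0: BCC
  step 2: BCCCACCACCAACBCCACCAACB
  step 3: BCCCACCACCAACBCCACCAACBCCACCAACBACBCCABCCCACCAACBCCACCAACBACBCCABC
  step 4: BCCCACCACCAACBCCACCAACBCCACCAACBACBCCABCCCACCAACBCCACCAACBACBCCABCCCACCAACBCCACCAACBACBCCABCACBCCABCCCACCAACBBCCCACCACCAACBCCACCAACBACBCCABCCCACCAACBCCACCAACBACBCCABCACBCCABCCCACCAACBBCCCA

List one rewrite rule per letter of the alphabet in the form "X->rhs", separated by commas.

A->ACB, B->BC, C->CCA

  step 3 ⇒ step 4: BCCCACCACCAACBCCACCAACBCCACCAACBACBCCABCCCACCAACBCCACCAACBACBCCABC ⇒ BC·CCA·CCA·CCA·ACB·CCA·CCA·ACB·CCA·CCA·ACB·ACB·CCA·BC·CCA·CCA·ACB·CCA·CCA·ACB·ACB·CCA·BC·CCA·CCA·ACB·CCA·CCA·ACB·ACB·CCA·BC·ACB·CCA·BC·CCA·CCA·ACB·BC·CCA·CCA·CCA·ACB·CCA·CCA·ACB·ACB·CCA·BC·CCA·CCA·ACB·CCA·CCA·ACB·ACB·CCA·BC·ACB·CCA·BC·CCA·CCA·ACB·BC·CCA
    A ↦ ACB
    B ↦ BC
    C ↦ CCA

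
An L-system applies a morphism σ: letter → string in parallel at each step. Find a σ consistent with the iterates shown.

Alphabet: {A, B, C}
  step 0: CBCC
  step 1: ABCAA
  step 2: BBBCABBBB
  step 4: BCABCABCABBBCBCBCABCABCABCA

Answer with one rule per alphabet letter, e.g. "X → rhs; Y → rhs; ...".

  step 1 ⇒ step 2: ABCAA ⇒ BB·BC·A·BB·BB
    A ↦ BB
    B ↦ BC
    C ↦ A

A->BB, B->BC, C->A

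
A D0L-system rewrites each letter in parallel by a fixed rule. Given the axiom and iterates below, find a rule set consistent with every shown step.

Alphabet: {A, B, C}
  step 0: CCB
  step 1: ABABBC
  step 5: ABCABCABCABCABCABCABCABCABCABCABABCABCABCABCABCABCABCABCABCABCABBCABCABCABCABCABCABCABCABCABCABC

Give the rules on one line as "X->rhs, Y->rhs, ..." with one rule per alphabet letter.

A->CA, B->BC, C->AB

  step 0 ⇒ step 1: CCB ⇒ AB·AB·BC
    B ↦ BC
    C ↦ AB
    A ↦ CA  (constrained at step 1)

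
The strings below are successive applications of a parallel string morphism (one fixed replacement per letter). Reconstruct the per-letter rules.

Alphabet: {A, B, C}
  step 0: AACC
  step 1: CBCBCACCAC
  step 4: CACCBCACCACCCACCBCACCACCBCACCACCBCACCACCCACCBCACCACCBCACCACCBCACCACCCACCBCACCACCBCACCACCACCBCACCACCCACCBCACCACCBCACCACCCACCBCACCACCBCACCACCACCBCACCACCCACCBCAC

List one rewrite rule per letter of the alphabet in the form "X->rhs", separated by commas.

A->CB, B->C, C->CAC

  step 0 ⇒ step 1: AACC ⇒ CB·CB·CAC·CAC
    A ↦ CB
    C ↦ CAC
    B ↦ C  (constrained at step 1)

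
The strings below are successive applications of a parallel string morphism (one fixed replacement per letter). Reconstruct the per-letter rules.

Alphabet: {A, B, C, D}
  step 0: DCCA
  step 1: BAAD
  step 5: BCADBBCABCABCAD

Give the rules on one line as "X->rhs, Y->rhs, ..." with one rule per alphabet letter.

  step 0 ⇒ step 1: DCCA ⇒ B·A·A·D
    A ↦ D
    C ↦ A
    D ↦ B
    B ↦ BC  (constrained at step 1)

A->D, B->BC, C->A, D->B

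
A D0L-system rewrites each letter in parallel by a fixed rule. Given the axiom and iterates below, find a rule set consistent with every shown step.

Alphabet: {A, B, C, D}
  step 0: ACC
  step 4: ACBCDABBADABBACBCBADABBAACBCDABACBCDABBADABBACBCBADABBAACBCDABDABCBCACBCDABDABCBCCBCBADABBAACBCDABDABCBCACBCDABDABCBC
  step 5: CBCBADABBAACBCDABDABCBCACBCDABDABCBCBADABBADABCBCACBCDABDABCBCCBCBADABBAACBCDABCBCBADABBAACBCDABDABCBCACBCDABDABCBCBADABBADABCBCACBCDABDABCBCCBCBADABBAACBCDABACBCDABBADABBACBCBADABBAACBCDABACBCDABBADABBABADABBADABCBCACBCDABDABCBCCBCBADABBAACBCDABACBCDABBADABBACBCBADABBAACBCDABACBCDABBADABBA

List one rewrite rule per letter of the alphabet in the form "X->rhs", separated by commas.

  step 4 ⇒ step 5: ACBCDABBADABBACBCBADABBAACBCDABACBCDABBADABBACBCBADABBAACBCDABDABCBCACBCDABDABCBCCBCBADABBAACBCDABDABCBCACBCDABDABCBC ⇒ CBC·BA·DAB·BA·A·CBC·DAB·DAB·CBC·A·CBC·DAB·DAB·CBC·BA·DAB·BA·DAB·CBC·A·CBC·DAB·DAB·CBC·CBC·BA·DAB·BA·A·CBC·DAB·CBC·BA·DAB·BA·A·CBC·DAB·DAB·CBC·A·CBC·DAB·DAB·CBC·BA·DAB·BA·DAB·CBC·A·CBC·DAB·DAB·CBC·CBC·BA·DAB·BA·A·CBC·DAB·A·CBC·DAB·BA·DAB·BA·CBC·BA·DAB·BA·A·CBC·DAB·A·CBC·DAB·BA·DAB·BA·BA·DAB·BA·DAB·CBC·A·CBC·DAB·DAB·CBC·CBC·BA·DAB·BA·A·CBC·DAB·A·CBC·DAB·BA·DAB·BA·CBC·BA·DAB·BA·A·CBC·DAB·A·CBC·DAB·BA·DAB·BA
    A ↦ CBC
    B ↦ DAB
    C ↦ BA
    D ↦ A

A->CBC, B->DAB, C->BA, D->A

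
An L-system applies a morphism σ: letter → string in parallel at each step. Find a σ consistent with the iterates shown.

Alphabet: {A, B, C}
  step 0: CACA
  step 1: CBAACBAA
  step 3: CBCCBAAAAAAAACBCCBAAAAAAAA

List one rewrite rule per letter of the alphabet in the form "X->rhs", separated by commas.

A->AA, B->C, C->CB

  step 0 ⇒ step 1: CACA ⇒ CB·AA·CB·AA
    A ↦ AA
    C ↦ CB
    B ↦ C  (constrained at step 1)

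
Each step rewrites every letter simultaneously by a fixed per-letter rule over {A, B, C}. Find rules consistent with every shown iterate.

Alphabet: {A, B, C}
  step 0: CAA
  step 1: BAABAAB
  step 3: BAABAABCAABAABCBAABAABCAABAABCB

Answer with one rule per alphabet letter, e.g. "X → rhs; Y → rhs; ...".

A->AAB, B->C, C->B

  step 0 ⇒ step 1: CAA ⇒ B·AAB·AAB
    A ↦ AAB
    C ↦ B
    B ↦ C  (constrained at step 1)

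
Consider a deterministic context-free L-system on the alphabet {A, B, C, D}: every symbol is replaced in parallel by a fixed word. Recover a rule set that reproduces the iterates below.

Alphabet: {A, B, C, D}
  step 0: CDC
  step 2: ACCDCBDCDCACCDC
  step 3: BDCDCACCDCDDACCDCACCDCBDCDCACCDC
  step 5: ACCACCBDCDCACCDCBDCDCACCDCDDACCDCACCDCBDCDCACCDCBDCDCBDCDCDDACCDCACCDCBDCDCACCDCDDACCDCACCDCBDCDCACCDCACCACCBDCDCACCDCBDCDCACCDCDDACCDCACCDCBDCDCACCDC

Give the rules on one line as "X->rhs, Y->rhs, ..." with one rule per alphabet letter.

A->B, B->DD, C->DC, D->ACC

  step 2 ⇒ step 3: ACCDCBDCDCACCDC ⇒ B·DC·DC·ACC·DC·DD·ACC·DC·ACC·DC·B·DC·DC·ACC·DC
    A ↦ B
    B ↦ DD
    C ↦ DC
    D ↦ ACC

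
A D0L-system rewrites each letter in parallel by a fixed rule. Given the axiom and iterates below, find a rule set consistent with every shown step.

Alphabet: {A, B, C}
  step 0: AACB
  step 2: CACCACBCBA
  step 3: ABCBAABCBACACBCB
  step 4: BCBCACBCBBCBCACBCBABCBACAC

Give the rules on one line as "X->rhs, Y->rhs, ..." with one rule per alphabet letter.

  step 3 ⇒ step 4: ABCBAABCBACACBCB ⇒ BCB·C·A·C·BCB·BCB·C·A·C·BCB·A·BCB·A·C·A·C
    A ↦ BCB
    B ↦ C
    C ↦ A

A->BCB, B->C, C->A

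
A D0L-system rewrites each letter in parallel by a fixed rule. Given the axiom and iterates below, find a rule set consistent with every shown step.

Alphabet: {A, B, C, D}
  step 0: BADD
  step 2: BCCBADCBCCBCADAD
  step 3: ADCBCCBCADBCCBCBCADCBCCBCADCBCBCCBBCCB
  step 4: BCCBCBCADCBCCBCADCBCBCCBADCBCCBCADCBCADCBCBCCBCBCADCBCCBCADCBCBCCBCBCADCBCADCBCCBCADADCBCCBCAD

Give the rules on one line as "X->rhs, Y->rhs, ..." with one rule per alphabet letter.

A->BCC, B->AD, C->CBC, D->B

  step 3 ⇒ step 4: ADCBCCBCADBCCBCBCADCBCCBCADCBCBCCBBCCB ⇒ BCC·B·CBC·AD·CBC·CBC·AD·CBC·BCC·B·AD·CBC·CBC·AD·CBC·AD·CBC·BCC·B·CBC·AD·CBC·CBC·AD·CBC·BCC·B·CBC·AD·CBC·AD·CBC·CBC·AD·AD·CBC·CBC·AD
    A ↦ BCC
    B ↦ AD
    C ↦ CBC
    D ↦ B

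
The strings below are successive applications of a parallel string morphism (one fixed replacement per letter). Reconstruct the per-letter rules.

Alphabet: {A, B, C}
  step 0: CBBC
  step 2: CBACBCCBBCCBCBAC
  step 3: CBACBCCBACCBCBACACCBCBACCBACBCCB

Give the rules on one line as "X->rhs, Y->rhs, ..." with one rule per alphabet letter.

  step 2 ⇒ step 3: CBACBCCBBCCBCBAC ⇒ CB·AC·BC·CB·AC·CB·CB·AC·AC·CB·CB·AC·CB·AC·BC·CB
    A ↦ BC
    B ↦ AC
    C ↦ CB

A->BC, B->AC, C->CB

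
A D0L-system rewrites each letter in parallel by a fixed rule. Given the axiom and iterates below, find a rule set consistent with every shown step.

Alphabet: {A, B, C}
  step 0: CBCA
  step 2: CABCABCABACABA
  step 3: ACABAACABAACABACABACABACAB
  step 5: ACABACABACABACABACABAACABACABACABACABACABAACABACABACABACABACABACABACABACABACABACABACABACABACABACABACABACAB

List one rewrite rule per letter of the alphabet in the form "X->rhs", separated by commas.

A->CAB, B->A, C->A

  step 2 ⇒ step 3: CABCABCABACABA ⇒ A·CAB·A·A·CAB·A·A·CAB·A·CAB·A·CAB·A·CAB
    A ↦ CAB
    B ↦ A
    C ↦ A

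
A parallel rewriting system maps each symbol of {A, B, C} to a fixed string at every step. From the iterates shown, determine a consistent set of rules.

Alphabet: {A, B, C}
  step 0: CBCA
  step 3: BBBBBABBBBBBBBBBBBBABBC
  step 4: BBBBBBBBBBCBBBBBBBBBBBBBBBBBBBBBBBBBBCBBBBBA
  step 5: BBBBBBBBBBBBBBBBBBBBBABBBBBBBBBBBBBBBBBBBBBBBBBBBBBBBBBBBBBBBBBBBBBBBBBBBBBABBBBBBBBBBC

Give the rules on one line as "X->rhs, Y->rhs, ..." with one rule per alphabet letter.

A->C, B->BB, C->BA

  step 4 ⇒ step 5: BBBBBBBBBBCBBBBBBBBBBBBBBBBBBBBBBBBBBCBBBBBA ⇒ BB·BB·BB·BB·BB·BB·BB·BB·BB·BB·BA·BB·BB·BB·BB·BB·BB·BB·BB·BB·BB·BB·BB·BB·BB·BB·BB·BB·BB·BB·BB·BB·BB·BB·BB·BB·BB·BA·BB·BB·BB·BB·BB·C
    A ↦ C
    B ↦ BB
    C ↦ BA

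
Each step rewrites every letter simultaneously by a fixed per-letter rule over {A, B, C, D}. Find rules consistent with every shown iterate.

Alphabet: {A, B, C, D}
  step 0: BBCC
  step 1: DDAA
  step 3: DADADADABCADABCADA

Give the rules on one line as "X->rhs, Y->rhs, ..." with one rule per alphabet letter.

A->DA, B->D, C->A, D->BCA

  step 0 ⇒ step 1: BBCC ⇒ D·D·A·A
    B ↦ D
    C ↦ A
    A ↦ DA  (constrained at step 1)
    D ↦ BCA  (constrained at step 1)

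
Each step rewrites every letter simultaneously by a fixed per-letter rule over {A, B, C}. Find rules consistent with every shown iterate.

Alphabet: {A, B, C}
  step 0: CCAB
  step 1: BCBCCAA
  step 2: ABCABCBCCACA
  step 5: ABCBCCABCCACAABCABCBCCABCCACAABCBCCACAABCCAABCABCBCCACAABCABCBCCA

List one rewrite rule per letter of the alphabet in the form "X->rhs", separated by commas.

  step 1 ⇒ step 2: BCBCCAA ⇒ A·BC·A·BC·BC·CA·CA
    A ↦ CA
    B ↦ A
    C ↦ BC

A->CA, B->A, C->BC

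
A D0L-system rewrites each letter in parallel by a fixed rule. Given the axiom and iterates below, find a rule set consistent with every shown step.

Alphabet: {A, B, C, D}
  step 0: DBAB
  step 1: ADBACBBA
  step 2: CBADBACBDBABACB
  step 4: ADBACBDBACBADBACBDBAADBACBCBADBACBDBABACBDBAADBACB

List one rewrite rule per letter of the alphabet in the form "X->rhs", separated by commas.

A->CB, B->BA, C->D, D->AD

  step 1 ⇒ step 2: ADBACBBA ⇒ CB·AD·BA·CB·D·BA·BA·CB
    A ↦ CB
    B ↦ BA
    C ↦ D
    D ↦ AD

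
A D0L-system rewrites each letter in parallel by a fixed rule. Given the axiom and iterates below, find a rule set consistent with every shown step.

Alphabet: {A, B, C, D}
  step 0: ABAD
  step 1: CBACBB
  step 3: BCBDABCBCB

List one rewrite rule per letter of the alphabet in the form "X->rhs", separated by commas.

  step 0 ⇒ step 1: ABAD ⇒ CB·A·CB·B
    A ↦ CB
    B ↦ A
    D ↦ B
    C ↦ D  (constrained at step 1)

A->CB, B->A, C->D, D->B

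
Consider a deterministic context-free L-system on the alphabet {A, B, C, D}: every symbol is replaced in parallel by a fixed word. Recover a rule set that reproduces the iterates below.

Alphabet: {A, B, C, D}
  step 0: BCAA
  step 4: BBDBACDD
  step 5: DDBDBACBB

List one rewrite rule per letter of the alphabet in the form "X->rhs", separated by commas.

A->B, B->D, C->AC, D->B

  step 4 ⇒ step 5: BBDBACDD ⇒ D·D·B·D·B·AC·B·B
    A ↦ B
    B ↦ D
    C ↦ AC
    D ↦ B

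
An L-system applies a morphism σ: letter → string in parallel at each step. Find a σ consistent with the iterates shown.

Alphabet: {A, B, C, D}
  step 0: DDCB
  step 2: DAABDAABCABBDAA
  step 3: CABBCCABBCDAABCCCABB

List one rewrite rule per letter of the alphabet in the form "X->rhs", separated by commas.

  step 2 ⇒ step 3: DAABDAABCABBDAA ⇒ CA·B·B·C·CA·B·B·C·DAA·B·C·C·CA·B·B
    A ↦ B
    B ↦ C
    C ↦ DAA
    D ↦ CA

A->B, B->C, C->DAA, D->CA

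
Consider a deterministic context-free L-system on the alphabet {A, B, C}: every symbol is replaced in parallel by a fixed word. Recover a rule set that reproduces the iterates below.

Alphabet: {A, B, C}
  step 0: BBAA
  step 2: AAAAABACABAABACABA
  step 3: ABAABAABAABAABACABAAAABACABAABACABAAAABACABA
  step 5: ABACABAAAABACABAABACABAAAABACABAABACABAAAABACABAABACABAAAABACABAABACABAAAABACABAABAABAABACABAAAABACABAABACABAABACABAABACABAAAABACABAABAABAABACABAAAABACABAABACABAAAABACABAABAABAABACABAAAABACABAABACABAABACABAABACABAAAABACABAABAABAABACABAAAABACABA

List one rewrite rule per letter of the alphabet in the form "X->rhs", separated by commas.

  step 2 ⇒ step 3: AAAAABACABAABACABA ⇒ ABA·ABA·ABA·ABA·ABA·C·ABA·AA·ABA·C·ABA·ABA·C·ABA·AA·ABA·C·ABA
    A ↦ ABA
    B ↦ C
    C ↦ AA

A->ABA, B->C, C->AA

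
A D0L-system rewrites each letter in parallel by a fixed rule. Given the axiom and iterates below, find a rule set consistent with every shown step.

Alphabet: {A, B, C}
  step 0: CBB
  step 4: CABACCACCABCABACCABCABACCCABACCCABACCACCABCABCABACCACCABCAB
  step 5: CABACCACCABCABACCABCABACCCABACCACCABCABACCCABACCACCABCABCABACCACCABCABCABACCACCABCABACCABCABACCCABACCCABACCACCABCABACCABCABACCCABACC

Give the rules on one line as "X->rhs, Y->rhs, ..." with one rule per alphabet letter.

  step 4 ⇒ step 5: CABACCACCABCABACCABCABACCCABACCCABACCACCABCABCABACCACCABCAB ⇒ CAB·AC·C·AC·CAB·CAB·AC·CAB·CAB·AC·C·CAB·AC·C·AC·CAB·CAB·AC·C·CAB·AC·C·AC·CAB·CAB·CAB·AC·C·AC·CAB·CAB·CAB·AC·C·AC·CAB·CAB·AC·CAB·CAB·AC·C·CAB·AC·C·CAB·AC·C·AC·CAB·CAB·AC·CAB·CAB·AC·C·CAB·AC·C
    A ↦ AC
    B ↦ C
    C ↦ CAB

A->AC, B->C, C->CAB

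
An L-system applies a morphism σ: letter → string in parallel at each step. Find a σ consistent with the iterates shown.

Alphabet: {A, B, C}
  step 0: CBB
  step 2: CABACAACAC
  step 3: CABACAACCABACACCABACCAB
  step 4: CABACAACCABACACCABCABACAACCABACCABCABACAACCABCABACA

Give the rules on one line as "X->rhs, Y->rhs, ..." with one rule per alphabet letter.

A->AC, B->A, C->CAB

  step 3 ⇒ step 4: CABACAACCABACACCABACCAB ⇒ CAB·AC·A·AC·CAB·AC·AC·CAB·CAB·AC·A·AC·CAB·AC·CAB·CAB·AC·A·AC·CAB·CAB·AC·A
    A ↦ AC
    B ↦ A
    C ↦ CAB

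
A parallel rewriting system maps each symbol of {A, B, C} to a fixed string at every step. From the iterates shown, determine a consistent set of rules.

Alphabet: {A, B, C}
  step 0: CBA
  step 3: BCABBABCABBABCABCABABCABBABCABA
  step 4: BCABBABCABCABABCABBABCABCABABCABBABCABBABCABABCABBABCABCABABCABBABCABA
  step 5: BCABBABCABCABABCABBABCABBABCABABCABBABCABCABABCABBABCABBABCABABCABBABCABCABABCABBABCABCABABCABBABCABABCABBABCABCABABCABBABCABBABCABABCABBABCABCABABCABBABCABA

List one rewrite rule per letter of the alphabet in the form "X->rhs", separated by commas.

  step 4 ⇒ step 5: BCABBABCABCABABCABBABCABCABABCABBABCABBABCABABCABBABCABCABABCABBABCABA ⇒ BCA·B·BA·BCA·BCA·BA·BCA·B·BA·BCA·B·BA·BCA·BA·BCA·B·BA·BCA·BCA·BA·BCA·B·BA·BCA·B·BA·BCA·BA·BCA·B·BA·BCA·BCA·BA·BCA·B·BA·BCA·BCA·BA·BCA·B·BA·BCA·BA·BCA·B·BA·BCA·BCA·BA·BCA·B·BA·BCA·B·BA·BCA·BA·BCA·B·BA·BCA·BCA·BA·BCA·B·BA·BCA·BA
    A ↦ BA
    B ↦ BCA
    C ↦ B

A->BA, B->BCA, C->B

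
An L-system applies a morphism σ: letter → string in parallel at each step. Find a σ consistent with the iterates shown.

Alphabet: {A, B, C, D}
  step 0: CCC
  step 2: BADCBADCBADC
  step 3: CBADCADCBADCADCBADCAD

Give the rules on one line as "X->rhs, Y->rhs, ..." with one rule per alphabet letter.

  step 2 ⇒ step 3: BADCBADCBADC ⇒ C·BA·DC·AD·C·BA·DC·AD·C·BA·DC·AD
    A ↦ BA
    B ↦ C
    C ↦ AD
    D ↦ DC

A->BA, B->C, C->AD, D->DC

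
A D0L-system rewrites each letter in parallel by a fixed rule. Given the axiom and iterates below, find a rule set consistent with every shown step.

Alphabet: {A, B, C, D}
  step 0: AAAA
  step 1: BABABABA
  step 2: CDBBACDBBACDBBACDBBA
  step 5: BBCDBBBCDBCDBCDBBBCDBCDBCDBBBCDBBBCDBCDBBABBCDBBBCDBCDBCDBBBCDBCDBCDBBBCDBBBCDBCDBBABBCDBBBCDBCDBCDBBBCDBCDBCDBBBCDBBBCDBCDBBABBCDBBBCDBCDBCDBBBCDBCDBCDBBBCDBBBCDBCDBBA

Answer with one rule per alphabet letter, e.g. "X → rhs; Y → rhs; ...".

  step 1 ⇒ step 2: BABABABA ⇒ CDB·BA·CDB·BA·CDB·BA·CDB·BA
    A ↦ BA
    B ↦ CDB
    C ↦ B  (constrained at step 2)
    D ↦ B  (constrained at step 2)

A->BA, B->CDB, C->B, D->B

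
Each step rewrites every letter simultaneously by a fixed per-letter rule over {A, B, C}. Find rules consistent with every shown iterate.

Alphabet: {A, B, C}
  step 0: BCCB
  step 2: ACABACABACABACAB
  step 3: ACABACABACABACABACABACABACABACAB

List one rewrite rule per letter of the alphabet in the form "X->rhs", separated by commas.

  step 2 ⇒ step 3: ACABACABACABACAB ⇒ AC·AB·AC·AB·AC·AB·AC·AB·AC·AB·AC·AB·AC·AB·AC·AB
    A ↦ AC
    B ↦ AB
    C ↦ AB

A->AC, B->AB, C->AB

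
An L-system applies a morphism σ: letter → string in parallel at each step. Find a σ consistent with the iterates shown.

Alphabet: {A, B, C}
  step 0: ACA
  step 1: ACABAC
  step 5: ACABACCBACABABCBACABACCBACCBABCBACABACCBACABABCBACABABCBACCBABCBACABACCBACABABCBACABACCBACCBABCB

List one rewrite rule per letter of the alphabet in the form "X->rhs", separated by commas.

  step 0 ⇒ step 1: ACA ⇒ AC·AB·AC
    A ↦ AC
    C ↦ AB
    B ↦ CB  (constrained at step 1)

A->AC, B->CB, C->AB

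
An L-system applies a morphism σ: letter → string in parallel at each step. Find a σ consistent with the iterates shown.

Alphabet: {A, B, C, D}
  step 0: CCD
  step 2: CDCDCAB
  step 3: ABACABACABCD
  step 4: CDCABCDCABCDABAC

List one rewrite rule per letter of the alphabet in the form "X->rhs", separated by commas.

  step 3 ⇒ step 4: ABACABACABCD ⇒ C·D·C·AB·C·D·C·AB·C·D·AB·AC
    A ↦ C
    B ↦ D
    C ↦ AB
    D ↦ AC

A->C, B->D, C->AB, D->AC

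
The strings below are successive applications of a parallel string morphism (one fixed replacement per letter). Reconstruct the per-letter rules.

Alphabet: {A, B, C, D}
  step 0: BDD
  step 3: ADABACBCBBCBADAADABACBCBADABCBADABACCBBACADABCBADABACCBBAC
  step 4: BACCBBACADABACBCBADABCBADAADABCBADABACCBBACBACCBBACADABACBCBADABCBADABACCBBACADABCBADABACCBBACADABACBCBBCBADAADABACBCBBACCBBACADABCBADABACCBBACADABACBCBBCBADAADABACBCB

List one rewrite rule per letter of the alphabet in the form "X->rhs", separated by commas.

A->BAC, B->ADA, C->BCB, D->CB

  step 3 ⇒ step 4: ADABACBCBBCBADAADABACBCBADABCBADABACCBBACADABCBADABACCBBAC ⇒ BAC·CB·BAC·ADA·BAC·BCB·ADA·BCB·ADA·ADA·BCB·ADA·BAC·CB·BAC·BAC·CB·BAC·ADA·BAC·BCB·ADA·BCB·ADA·BAC·CB·BAC·ADA·BCB·ADA·BAC·CB·BAC·ADA·BAC·BCB·BCB·ADA·ADA·BAC·BCB·BAC·CB·BAC·ADA·BCB·ADA·BAC·CB·BAC·ADA·BAC·BCB·BCB·ADA·ADA·BAC·BCB
    A ↦ BAC
    B ↦ ADA
    C ↦ BCB
    D ↦ CB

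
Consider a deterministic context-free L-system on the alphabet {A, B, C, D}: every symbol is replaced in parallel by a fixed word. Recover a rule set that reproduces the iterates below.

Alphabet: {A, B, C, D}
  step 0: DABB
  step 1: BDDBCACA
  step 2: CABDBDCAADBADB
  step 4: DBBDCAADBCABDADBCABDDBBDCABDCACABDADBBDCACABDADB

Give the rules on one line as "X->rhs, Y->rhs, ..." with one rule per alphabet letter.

  step 1 ⇒ step 2: BDDBCACA ⇒ CA·BD·BD·CA·A·DB·A·DB
    A ↦ DB
    B ↦ CA
    C ↦ A
    D ↦ BD

A->DB, B->CA, C->A, D->BD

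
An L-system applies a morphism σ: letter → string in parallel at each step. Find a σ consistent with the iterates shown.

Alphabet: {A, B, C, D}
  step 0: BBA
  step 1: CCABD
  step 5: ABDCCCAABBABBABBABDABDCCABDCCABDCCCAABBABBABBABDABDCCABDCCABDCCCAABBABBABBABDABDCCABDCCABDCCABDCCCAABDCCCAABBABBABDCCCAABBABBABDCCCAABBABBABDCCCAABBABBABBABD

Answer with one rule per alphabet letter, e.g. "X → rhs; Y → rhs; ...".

A->ABD, B->C, C->ABB, D->CCA

  step 0 ⇒ step 1: BBA ⇒ C·C·ABD
    A ↦ ABD
    B ↦ C
    C ↦ ABB  (constrained at step 1)
    D ↦ CCA  (constrained at step 1)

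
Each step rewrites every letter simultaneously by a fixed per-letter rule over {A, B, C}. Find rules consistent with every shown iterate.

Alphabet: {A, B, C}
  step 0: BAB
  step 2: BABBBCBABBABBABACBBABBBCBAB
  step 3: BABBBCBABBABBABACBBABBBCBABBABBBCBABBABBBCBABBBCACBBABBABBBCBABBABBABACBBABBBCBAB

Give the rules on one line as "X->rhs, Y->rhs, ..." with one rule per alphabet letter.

  step 2 ⇒ step 3: BABBBCBABBABBABACBBABBBCBAB ⇒ BAB·BBC·BAB·BAB·BAB·ACB·BAB·BBC·BAB·BAB·BBC·BAB·BAB·BBC·BAB·BBC·ACB·BAB·BAB·BBC·BAB·BAB·BAB·ACB·BAB·BBC·BAB
    A ↦ BBC
    B ↦ BAB
    C ↦ ACB

A->BBC, B->BAB, C->ACB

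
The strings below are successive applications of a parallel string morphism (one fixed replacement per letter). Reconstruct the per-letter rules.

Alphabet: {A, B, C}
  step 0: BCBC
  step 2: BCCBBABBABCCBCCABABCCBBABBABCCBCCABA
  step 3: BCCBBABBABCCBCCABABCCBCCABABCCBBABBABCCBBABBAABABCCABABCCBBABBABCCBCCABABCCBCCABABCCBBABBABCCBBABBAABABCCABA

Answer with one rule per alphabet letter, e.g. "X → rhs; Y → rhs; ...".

A->ABA, B->BCC, C->BBA

  step 2 ⇒ step 3: BCCBBABBABCCBCCABABCCBBABBABCCBCCABA ⇒ BCC·BBA·BBA·BCC·BCC·ABA·BCC·BCC·ABA·BCC·BBA·BBA·BCC·BBA·BBA·ABA·BCC·ABA·BCC·BBA·BBA·BCC·BCC·ABA·BCC·BCC·ABA·BCC·BBA·BBA·BCC·BBA·BBA·ABA·BCC·ABA
    A ↦ ABA
    B ↦ BCC
    C ↦ BBA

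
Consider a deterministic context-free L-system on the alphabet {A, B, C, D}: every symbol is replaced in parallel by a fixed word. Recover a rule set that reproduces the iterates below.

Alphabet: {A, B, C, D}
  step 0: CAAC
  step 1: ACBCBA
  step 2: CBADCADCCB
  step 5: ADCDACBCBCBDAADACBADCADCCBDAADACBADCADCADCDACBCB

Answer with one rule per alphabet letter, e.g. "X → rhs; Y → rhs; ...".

A->CB, B->DC, C->A, D->DA

  step 1 ⇒ step 2: ACBCBA ⇒ CB·A·DC·A·DC·CB
    A ↦ CB
    B ↦ DC
    C ↦ A
    D ↦ DA  (constrained at step 2)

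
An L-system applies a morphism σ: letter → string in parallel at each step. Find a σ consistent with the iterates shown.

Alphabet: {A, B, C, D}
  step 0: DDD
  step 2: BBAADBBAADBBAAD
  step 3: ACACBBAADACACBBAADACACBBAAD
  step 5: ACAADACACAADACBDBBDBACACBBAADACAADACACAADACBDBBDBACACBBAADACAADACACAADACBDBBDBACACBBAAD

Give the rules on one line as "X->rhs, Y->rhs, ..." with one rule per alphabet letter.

  step 2 ⇒ step 3: BBAADBBAADBBAAD ⇒ AC·AC·B·B·AAD·AC·AC·B·B·AAD·AC·AC·B·B·AAD
    A ↦ B
    B ↦ AC
    D ↦ AAD
    C ↦ DB  (constrained at step 3)

A->B, B->AC, C->DB, D->AAD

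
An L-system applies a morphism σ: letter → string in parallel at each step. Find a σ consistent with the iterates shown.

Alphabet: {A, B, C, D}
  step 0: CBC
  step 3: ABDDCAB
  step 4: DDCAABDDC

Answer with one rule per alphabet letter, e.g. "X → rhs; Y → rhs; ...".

A->D, B->DC, C->B, D->A

  step 3 ⇒ step 4: ABDDCAB ⇒ D·DC·A·A·B·D·DC
    A ↦ D
    B ↦ DC
    C ↦ B
    D ↦ A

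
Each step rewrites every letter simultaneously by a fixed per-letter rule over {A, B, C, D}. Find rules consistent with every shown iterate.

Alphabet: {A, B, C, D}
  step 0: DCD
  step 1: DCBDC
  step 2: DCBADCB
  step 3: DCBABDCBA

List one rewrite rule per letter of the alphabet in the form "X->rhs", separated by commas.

A->B, B->A, C->B, D->DC

  step 2 ⇒ step 3: DCBADCB ⇒ DC·B·A·B·DC·B·A
    A ↦ B
    B ↦ A
    C ↦ B
    D ↦ DC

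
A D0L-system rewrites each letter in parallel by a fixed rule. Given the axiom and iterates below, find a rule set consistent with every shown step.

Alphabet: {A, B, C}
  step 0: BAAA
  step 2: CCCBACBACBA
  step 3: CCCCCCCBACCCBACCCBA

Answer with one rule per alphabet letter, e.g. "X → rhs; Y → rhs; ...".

A->BA, B->C, C->CC

  step 2 ⇒ step 3: CCCBACBACBA ⇒ CC·CC·CC·C·BA·CC·C·BA·CC·C·BA
    A ↦ BA
    B ↦ C
    C ↦ CC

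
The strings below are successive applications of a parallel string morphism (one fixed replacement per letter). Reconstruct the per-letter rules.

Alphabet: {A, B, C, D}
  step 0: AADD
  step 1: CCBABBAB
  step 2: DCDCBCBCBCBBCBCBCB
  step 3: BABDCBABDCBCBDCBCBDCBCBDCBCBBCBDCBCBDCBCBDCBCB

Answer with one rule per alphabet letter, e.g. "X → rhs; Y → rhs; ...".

  step 2 ⇒ step 3: DCDCBCBCBCBBCBCBCB ⇒ BAB·DC·BAB·DC·BCB·DC·BCB·DC·BCB·DC·BCB·BCB·DC·BCB·DC·BCB·DC·BCB
    B ↦ BCB
    C ↦ DC
    D ↦ BAB
  step 0 ⇒ step 1: AADD ⇒ C·C·BAB·BAB
    A ↦ C

A->C, B->BCB, C->DC, D->BAB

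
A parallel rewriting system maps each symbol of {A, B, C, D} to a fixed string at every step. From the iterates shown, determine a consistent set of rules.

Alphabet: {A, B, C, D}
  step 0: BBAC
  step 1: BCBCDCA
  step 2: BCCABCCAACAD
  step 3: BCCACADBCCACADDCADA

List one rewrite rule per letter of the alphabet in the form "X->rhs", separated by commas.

A->D, B->BC, C->CA, D->A

  step 2 ⇒ step 3: BCCABCCAACAD ⇒ BC·CA·CA·D·BC·CA·CA·D·D·CA·D·A
    A ↦ D
    B ↦ BC
    C ↦ CA
    D ↦ A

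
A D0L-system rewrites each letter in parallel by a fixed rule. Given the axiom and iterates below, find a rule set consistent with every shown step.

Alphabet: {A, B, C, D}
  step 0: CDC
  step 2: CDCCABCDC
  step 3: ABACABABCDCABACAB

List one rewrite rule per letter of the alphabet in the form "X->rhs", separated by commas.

A->C, B->DC, C->AB, D->AC

  step 2 ⇒ step 3: CDCCABCDC ⇒ AB·AC·AB·AB·C·DC·AB·AC·AB
    A ↦ C
    B ↦ DC
    C ↦ AB
    D ↦ AC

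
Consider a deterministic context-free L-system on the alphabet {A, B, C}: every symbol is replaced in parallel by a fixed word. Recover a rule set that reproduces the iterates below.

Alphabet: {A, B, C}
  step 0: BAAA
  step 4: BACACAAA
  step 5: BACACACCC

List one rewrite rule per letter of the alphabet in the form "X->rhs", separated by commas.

  step 4 ⇒ step 5: BACACAAA ⇒ BA·C·A·C·A·C·C·C
    A ↦ C
    B ↦ BA
    C ↦ A

A->C, B->BA, C->A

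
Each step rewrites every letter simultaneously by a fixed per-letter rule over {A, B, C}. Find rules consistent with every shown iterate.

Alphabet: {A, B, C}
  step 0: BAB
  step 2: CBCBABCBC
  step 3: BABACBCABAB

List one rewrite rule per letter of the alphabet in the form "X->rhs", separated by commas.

A->CBC, B->A, C->B

  step 2 ⇒ step 3: CBCBABCBC ⇒ B·A·B·A·CBC·A·B·A·B
    A ↦ CBC
    B ↦ A
    C ↦ B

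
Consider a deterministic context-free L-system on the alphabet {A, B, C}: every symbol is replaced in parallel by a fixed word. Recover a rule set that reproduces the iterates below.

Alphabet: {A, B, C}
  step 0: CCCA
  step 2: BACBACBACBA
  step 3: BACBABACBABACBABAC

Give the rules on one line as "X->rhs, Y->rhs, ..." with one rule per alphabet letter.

A->C, B->BA, C->BA

  step 2 ⇒ step 3: BACBACBACBA ⇒ BA·C·BA·BA·C·BA·BA·C·BA·BA·C
    A ↦ C
    B ↦ BA
    C ↦ BA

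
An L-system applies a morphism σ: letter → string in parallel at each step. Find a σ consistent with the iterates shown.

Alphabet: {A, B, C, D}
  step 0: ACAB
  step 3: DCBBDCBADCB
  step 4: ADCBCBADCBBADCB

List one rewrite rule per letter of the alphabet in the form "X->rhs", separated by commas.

  step 3 ⇒ step 4: DCBBDCBADCB ⇒ A·D·CB·CB·A·D·CB·B·A·D·CB
    A ↦ B
    B ↦ CB
    C ↦ D
    D ↦ A

A->B, B->CB, C->D, D->A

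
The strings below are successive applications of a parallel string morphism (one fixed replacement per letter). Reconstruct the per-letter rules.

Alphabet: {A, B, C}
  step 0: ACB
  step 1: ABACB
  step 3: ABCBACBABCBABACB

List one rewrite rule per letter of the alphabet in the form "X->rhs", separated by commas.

  step 0 ⇒ step 1: ACB ⇒ AB·A·CB
    A ↦ AB
    B ↦ CB
    C ↦ A

A->AB, B->CB, C->A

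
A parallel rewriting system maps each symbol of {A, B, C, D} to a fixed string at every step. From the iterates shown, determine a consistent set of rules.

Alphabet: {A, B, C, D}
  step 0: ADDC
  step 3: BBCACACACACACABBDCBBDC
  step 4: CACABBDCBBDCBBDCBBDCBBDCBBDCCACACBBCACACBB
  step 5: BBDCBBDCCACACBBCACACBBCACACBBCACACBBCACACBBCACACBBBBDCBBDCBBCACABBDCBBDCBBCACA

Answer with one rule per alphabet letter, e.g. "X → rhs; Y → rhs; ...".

A->DC, B->CA, C->BB, D->C

  step 4 ⇒ step 5: CACABBDCBBDCBBDCBBDCBBDCBBDCCACACBBCACACBB ⇒ BB·DC·BB·DC·CA·CA·C·BB·CA·CA·C·BB·CA·CA·C·BB·CA·CA·C·BB·CA·CA·C·BB·CA·CA·C·BB·BB·DC·BB·DC·BB·CA·CA·BB·DC·BB·DC·BB·CA·CA
    A ↦ DC
    B ↦ CA
    C ↦ BB
    D ↦ C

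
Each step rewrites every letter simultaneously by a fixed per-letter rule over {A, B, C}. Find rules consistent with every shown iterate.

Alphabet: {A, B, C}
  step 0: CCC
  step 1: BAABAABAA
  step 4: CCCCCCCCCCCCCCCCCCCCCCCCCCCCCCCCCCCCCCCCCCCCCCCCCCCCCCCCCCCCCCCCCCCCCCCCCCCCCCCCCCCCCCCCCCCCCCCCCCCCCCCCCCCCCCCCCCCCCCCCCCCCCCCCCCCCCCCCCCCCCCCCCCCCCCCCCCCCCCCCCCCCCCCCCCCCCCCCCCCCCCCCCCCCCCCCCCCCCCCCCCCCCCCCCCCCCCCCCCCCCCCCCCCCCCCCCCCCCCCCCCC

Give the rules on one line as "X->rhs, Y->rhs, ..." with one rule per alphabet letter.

A->CCC, B->CCC, C->BAA

  step 0 ⇒ step 1: CCC ⇒ BAA·BAA·BAA
    C ↦ BAA
    A ↦ CCC  (constrained at step 1)
    B ↦ CCC  (constrained at step 1)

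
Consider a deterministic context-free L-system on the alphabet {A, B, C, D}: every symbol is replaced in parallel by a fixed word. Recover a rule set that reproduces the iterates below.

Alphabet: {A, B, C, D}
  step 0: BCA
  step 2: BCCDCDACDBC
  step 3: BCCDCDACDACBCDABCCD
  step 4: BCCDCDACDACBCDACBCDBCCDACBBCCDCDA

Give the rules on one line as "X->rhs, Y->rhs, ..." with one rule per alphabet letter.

  step 3 ⇒ step 4: BCCDCDACDACBCDABCCD ⇒ BC·CD·CD·A·CD·A·CB·CD·A·CB·CD·BC·CD·A·CB·BC·CD·CD·A
    A ↦ CB
    B ↦ BC
    C ↦ CD
    D ↦ A

A->CB, B->BC, C->CD, D->A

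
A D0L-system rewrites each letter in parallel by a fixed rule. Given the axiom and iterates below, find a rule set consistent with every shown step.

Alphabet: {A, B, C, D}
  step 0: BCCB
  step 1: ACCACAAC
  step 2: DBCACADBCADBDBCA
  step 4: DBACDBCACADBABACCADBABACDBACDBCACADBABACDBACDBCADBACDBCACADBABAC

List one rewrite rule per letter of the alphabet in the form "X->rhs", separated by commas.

A->DB, B->AC, C->CA, D->AB

  step 1 ⇒ step 2: ACCACAAC ⇒ DB·CA·CA·DB·CA·DB·DB·CA
    A ↦ DB
    C ↦ CA
  step 0 ⇒ step 1: BCCB ⇒ AC·CA·CA·AC
    B ↦ AC
    D ↦ AB  (constrained at step 2)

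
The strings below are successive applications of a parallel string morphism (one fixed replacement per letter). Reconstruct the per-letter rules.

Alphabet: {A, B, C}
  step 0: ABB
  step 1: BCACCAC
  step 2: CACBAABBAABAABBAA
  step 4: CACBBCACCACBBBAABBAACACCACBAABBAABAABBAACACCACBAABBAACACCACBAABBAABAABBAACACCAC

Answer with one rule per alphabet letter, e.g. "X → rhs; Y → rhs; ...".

  step 1 ⇒ step 2: BCACCAC ⇒ CAC·BAA·B·BAA·BAA·B·BAA
    A ↦ B
    B ↦ CAC
    C ↦ BAA

A->B, B->CAC, C->BAA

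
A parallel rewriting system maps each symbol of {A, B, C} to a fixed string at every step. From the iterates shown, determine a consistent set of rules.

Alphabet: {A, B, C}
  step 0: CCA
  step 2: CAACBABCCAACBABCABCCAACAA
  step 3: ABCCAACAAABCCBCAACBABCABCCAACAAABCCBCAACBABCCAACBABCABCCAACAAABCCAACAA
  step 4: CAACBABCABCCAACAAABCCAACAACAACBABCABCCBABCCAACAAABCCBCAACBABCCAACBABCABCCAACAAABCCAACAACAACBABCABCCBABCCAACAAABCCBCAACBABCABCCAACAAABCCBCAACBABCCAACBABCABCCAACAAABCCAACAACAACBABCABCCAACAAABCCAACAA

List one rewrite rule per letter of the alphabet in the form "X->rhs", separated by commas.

  step 3 ⇒ step 4: ABCCAACAAABCCBCAACBABCABCCAACAAABCCBCAACBABCCAACBABCABCCAACAAABCCAACAA ⇒ CAA·CB·ABC·ABC·CAA·CAA·ABC·CAA·CAA·CAA·CB·ABC·ABC·CB·ABC·CAA·CAA·ABC·CB·CAA·CB·ABC·CAA·CB·ABC·ABC·CAA·CAA·ABC·CAA·CAA·CAA·CB·ABC·ABC·CB·ABC·CAA·CAA·ABC·CB·CAA·CB·ABC·ABC·CAA·CAA·ABC·CB·CAA·CB·ABC·CAA·CB·ABC·ABC·CAA·CAA·ABC·CAA·CAA·CAA·CB·ABC·ABC·CAA·CAA·ABC·CAA·CAA
    A ↦ CAA
    B ↦ CB
    C ↦ ABC

A->CAA, B->CB, C->ABC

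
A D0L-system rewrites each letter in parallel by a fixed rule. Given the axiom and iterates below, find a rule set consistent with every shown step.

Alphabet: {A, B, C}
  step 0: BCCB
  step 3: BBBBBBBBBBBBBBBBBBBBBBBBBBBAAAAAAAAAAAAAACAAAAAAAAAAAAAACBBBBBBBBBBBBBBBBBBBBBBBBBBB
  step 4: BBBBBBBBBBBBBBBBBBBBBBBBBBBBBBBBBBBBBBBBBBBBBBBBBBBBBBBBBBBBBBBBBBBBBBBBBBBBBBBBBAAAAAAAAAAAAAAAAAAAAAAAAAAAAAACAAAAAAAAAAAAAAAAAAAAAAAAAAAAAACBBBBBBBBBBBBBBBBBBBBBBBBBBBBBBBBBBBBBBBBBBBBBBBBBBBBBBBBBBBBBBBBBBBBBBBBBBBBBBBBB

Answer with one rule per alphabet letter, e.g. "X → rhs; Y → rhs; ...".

A->AA, B->BBB, C->AAC

  step 3 ⇒ step 4: BBBBBBBBBBBBBBBBBBBBBBBBBBBAAAAAAAAAAAAAACAAAAAAAAAAAAAACBBBBBBBBBBBBBBBBBBBBBBBBBBB ⇒ BBB·BBB·BBB·BBB·BBB·BBB·BBB·BBB·BBB·BBB·BBB·BBB·BBB·BBB·BBB·BBB·BBB·BBB·BBB·BBB·BBB·BBB·BBB·BBB·BBB·BBB·BBB·AA·AA·AA·AA·AA·AA·AA·AA·AA·AA·AA·AA·AA·AA·AAC·AA·AA·AA·AA·AA·AA·AA·AA·AA·AA·AA·AA·AA·AA·AAC·BBB·BBB·BBB·BBB·BBB·BBB·BBB·BBB·BBB·BBB·BBB·BBB·BBB·BBB·BBB·BBB·BBB·BBB·BBB·BBB·BBB·BBB·BBB·BBB·BBB·BBB·BBB
    A ↦ AA
    B ↦ BBB
    C ↦ AAC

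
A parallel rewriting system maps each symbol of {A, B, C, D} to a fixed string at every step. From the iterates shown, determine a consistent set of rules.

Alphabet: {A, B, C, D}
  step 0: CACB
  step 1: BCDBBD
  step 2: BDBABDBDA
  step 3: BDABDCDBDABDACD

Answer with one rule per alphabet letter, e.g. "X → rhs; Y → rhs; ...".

  step 2 ⇒ step 3: BDBABDBDA ⇒ BD·A·BD·CD·BD·A·BD·A·CD
    A ↦ CD
    B ↦ BD
    D ↦ A
  step 0 ⇒ step 1: CACB ⇒ B·CD·B·BD
    C ↦ B

A->CD, B->BD, C->B, D->A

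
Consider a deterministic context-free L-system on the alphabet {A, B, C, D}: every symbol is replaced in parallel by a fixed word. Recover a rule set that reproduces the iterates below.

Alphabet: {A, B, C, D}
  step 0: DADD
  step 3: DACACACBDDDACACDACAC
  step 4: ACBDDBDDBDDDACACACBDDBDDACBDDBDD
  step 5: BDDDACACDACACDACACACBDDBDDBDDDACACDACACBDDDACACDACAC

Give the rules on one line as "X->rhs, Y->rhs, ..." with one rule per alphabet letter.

A->BD, B->D, C->D, D->AC

  step 4 ⇒ step 5: ACBDDBDDBDDDACACACBDDBDDACBDDBDD ⇒ BD·D·D·AC·AC·D·AC·AC·D·AC·AC·AC·BD·D·BD·D·BD·D·D·AC·AC·D·AC·AC·BD·D·D·AC·AC·D·AC·AC
    A ↦ BD
    B ↦ D
    C ↦ D
    D ↦ AC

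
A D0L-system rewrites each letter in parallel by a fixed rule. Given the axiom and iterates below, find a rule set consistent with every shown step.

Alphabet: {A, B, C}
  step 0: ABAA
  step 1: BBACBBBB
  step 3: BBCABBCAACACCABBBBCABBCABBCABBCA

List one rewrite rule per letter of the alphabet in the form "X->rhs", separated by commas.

  step 0 ⇒ step 1: ABAA ⇒ BB·AC·BB·BB
    A ↦ BB
    B ↦ AC
    C ↦ CA  (constrained at step 1)

A->BB, B->AC, C->CA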